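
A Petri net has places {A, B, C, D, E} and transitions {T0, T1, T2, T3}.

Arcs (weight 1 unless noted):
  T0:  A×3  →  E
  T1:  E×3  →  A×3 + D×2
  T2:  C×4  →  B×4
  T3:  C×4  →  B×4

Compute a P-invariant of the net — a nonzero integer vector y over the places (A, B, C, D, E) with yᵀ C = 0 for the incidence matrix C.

Incidence matrix C (rows=places, cols=transitions):
       T0   T1   T2   T3
    A  -3    3    0    0
    B   0    0    4    4
    C   0    0   -4   -4
    D   0    2    0    0
    E   1   -3    0    0

Candidate y = [0, 1, 1, 0, 0]; check y·C column-wise:
  col T0: 0·-3 + 1·0 + 1·0 + 0·1 = 0
  col T1: 0·3 + 1·0 + 1·0 + 0·2 + 0·-3 = 0
  col T2: 1·4 + 1·-4 = 0
  col T3: 1·4 + 1·-4 = 0

y = (A:0, B:1, C:1, D:0, E:0)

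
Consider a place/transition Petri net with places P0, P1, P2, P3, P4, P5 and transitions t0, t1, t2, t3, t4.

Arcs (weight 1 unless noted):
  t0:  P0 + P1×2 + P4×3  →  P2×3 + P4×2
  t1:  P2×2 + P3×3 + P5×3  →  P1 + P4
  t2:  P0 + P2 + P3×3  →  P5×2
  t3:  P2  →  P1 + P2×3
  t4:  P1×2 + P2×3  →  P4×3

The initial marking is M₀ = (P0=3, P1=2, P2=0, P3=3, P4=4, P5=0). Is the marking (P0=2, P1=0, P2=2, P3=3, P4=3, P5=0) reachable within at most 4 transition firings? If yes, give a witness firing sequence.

depth 0: 1 marking
depth 1: 2 markings reached so far
depth 2: 4 markings reached so far
depth 3: 6 markings reached so far
depth 4: 10 markings reached so far
target is not among the 10 markings reachable within 4 steps

NO — not reachable within 4 firings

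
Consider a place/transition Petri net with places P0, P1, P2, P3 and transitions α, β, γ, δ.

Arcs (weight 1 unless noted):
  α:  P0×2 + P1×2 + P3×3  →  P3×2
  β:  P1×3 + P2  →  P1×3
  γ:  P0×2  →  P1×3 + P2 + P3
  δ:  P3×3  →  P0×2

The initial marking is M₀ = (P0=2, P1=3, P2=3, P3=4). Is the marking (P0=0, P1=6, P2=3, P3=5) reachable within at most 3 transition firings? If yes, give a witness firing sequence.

YES — reachable via ⟨β, γ⟩ (2 firings)

step 1: fire β:  (P0=2, P1=3, P2=3, P3=4) → (P0=2, P1=3, P2=2, P3=4)
step 2: fire γ:  (P0=2, P1=3, P2=2, P3=4) → (P0=0, P1=6, P2=3, P3=5)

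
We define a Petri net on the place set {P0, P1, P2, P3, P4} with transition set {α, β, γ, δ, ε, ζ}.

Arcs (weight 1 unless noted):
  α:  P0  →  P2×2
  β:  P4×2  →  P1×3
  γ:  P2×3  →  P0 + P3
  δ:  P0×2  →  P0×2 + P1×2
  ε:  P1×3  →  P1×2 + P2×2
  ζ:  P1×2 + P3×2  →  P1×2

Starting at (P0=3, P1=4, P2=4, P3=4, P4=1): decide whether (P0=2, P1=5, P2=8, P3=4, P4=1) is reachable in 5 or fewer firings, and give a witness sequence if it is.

YES — reachable via ⟨α, δ, ε⟩ (3 firings)

step 1: fire α:  (P0=3, P1=4, P2=4, P3=4, P4=1) → (P0=2, P1=4, P2=6, P3=4, P4=1)
step 2: fire δ:  (P0=2, P1=4, P2=6, P3=4, P4=1) → (P0=2, P1=6, P2=6, P3=4, P4=1)
step 3: fire ε:  (P0=2, P1=6, P2=6, P3=4, P4=1) → (P0=2, P1=5, P2=8, P3=4, P4=1)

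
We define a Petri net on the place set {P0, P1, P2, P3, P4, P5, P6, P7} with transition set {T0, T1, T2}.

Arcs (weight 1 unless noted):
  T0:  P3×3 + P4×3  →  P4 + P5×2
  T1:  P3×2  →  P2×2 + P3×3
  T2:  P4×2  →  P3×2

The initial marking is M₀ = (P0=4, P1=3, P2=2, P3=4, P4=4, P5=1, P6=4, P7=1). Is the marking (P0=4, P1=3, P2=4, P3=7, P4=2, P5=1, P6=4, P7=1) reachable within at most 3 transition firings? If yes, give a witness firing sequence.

YES — reachable via ⟨T1, T2⟩ (2 firings)

step 1: fire T1:  (P0=4, P1=3, P2=2, P3=4, P4=4, P5=1, P6=4, P7=1) → (P0=4, P1=3, P2=4, P3=5, P4=4, P5=1, P6=4, P7=1)
step 2: fire T2:  (P0=4, P1=3, P2=4, P3=5, P4=4, P5=1, P6=4, P7=1) → (P0=4, P1=3, P2=4, P3=7, P4=2, P5=1, P6=4, P7=1)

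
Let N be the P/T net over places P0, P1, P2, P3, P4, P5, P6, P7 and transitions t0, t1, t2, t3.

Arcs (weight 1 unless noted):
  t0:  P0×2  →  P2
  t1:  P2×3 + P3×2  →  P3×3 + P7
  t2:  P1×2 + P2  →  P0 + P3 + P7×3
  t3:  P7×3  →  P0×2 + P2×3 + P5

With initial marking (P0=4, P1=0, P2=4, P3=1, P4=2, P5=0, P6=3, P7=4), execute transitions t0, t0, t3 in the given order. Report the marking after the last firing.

step 1: fire t0:  (P0=4, P1=0, P2=4, P3=1, P4=2, P5=0, P6=3, P7=4) → (P0=2, P1=0, P2=5, P3=1, P4=2, P5=0, P6=3, P7=4)
step 2: fire t0:  (P0=2, P1=0, P2=5, P3=1, P4=2, P5=0, P6=3, P7=4) → (P0=0, P1=0, P2=6, P3=1, P4=2, P5=0, P6=3, P7=4)
step 3: fire t3:  (P0=0, P1=0, P2=6, P3=1, P4=2, P5=0, P6=3, P7=4) → (P0=2, P1=0, P2=9, P3=1, P4=2, P5=1, P6=3, P7=1)

(P0=2, P1=0, P2=9, P3=1, P4=2, P5=1, P6=3, P7=1)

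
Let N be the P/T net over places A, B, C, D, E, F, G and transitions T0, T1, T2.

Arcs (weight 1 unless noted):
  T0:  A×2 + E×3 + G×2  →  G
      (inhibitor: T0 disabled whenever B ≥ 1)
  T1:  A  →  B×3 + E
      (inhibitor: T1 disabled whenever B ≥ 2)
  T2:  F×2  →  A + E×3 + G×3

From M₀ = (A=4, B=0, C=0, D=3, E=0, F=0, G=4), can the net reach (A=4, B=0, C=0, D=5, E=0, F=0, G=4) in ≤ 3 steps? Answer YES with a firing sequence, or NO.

NO — not reachable within 3 firings

depth 0: 1 marking
depth 1: 2 markings reached so far
depth 2: 2 markings reached so far
(frontier empty at depth 2; search complete)
target is not among the 2 markings reachable within 3 steps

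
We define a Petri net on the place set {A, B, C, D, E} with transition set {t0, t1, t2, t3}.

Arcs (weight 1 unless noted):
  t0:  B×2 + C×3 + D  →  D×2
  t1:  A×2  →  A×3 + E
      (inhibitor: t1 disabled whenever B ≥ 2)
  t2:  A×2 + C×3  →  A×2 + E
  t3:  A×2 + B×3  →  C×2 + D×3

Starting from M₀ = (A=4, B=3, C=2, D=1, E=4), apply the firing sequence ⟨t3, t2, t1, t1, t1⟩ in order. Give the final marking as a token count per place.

(A=5, B=0, C=1, D=4, E=8)

step 1: fire t3:  (A=4, B=3, C=2, D=1, E=4) → (A=2, B=0, C=4, D=4, E=4)
step 2: fire t2:  (A=2, B=0, C=4, D=4, E=4) → (A=2, B=0, C=1, D=4, E=5)
step 3: fire t1:  (A=2, B=0, C=1, D=4, E=5) → (A=3, B=0, C=1, D=4, E=6)
step 4: fire t1:  (A=3, B=0, C=1, D=4, E=6) → (A=4, B=0, C=1, D=4, E=7)
step 5: fire t1:  (A=4, B=0, C=1, D=4, E=7) → (A=5, B=0, C=1, D=4, E=8)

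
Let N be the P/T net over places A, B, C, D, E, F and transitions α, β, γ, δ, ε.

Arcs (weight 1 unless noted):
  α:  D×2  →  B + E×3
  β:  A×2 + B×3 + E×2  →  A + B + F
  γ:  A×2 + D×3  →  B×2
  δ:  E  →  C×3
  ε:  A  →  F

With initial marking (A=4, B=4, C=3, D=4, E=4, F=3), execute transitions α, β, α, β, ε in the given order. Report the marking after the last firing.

step 1: fire α:  (A=4, B=4, C=3, D=4, E=4, F=3) → (A=4, B=5, C=3, D=2, E=7, F=3)
step 2: fire β:  (A=4, B=5, C=3, D=2, E=7, F=3) → (A=3, B=3, C=3, D=2, E=5, F=4)
step 3: fire α:  (A=3, B=3, C=3, D=2, E=5, F=4) → (A=3, B=4, C=3, D=0, E=8, F=4)
step 4: fire β:  (A=3, B=4, C=3, D=0, E=8, F=4) → (A=2, B=2, C=3, D=0, E=6, F=5)
step 5: fire ε:  (A=2, B=2, C=3, D=0, E=6, F=5) → (A=1, B=2, C=3, D=0, E=6, F=6)

(A=1, B=2, C=3, D=0, E=6, F=6)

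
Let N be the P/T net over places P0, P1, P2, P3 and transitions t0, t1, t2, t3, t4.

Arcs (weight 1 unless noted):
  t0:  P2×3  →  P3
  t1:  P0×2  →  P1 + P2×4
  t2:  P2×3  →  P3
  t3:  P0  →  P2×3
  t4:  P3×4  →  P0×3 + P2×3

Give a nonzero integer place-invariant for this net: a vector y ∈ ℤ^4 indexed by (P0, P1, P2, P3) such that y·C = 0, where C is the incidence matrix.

Incidence matrix C (rows=places, cols=transitions):
       t0   t1   t2   t3   t4
   P0   0   -2    0   -1    3
   P1   0    1    0    0    0
   P2  -3    4   -3    3    3
   P3   1    0    1    0   -4

Candidate y = [3, 2, 1, 3]; check y·C column-wise:
  col t0: 3·0 + 2·0 + 1·-3 + 3·1 = 0
  col t1: 3·-2 + 2·1 + 1·4 + 3·0 = 0
  col t2: 3·0 + 2·0 + 1·-3 + 3·1 = 0
  col t3: 3·-1 + 2·0 + 1·3 + 3·0 = 0
  col t4: 3·3 + 2·0 + 1·3 + 3·-4 = 0

y = (P0:3, P1:2, P2:1, P3:3)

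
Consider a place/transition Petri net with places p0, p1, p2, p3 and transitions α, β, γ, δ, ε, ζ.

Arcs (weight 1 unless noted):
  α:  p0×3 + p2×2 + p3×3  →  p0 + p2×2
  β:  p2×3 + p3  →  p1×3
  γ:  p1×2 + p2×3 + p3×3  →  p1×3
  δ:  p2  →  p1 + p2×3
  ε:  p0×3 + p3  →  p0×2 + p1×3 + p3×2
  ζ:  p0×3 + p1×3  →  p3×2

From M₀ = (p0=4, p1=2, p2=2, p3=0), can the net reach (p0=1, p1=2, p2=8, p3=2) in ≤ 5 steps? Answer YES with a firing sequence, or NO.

step 1: fire δ:  (p0=4, p1=2, p2=2, p3=0) → (p0=4, p1=3, p2=4, p3=0)
step 2: fire δ:  (p0=4, p1=3, p2=4, p3=0) → (p0=4, p1=4, p2=6, p3=0)
step 3: fire δ:  (p0=4, p1=4, p2=6, p3=0) → (p0=4, p1=5, p2=8, p3=0)
step 4: fire ζ:  (p0=4, p1=5, p2=8, p3=0) → (p0=1, p1=2, p2=8, p3=2)

YES — reachable via ⟨δ, δ, δ, ζ⟩ (4 firings)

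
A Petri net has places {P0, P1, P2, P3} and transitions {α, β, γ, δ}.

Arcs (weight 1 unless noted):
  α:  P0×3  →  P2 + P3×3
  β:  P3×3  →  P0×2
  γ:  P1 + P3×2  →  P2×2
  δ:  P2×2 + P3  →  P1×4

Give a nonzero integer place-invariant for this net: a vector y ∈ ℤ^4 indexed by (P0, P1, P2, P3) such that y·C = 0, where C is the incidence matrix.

Incidence matrix C (rows=places, cols=transitions):
        α    β    γ    δ
   P0  -3    2    0    0
   P1   0    0   -1    4
   P2   1    0    2   -2
   P3   3   -3   -2   -1

Candidate y = [3, 2, 3, 2]; check y·C column-wise:
  col α: 3·-3 + 2·0 + 3·1 + 2·3 = 0
  col β: 3·2 + 2·0 + 3·0 + 2·-3 = 0
  col γ: 3·0 + 2·-1 + 3·2 + 2·-2 = 0
  col δ: 3·0 + 2·4 + 3·-2 + 2·-1 = 0

y = (P0:3, P1:2, P2:3, P3:2)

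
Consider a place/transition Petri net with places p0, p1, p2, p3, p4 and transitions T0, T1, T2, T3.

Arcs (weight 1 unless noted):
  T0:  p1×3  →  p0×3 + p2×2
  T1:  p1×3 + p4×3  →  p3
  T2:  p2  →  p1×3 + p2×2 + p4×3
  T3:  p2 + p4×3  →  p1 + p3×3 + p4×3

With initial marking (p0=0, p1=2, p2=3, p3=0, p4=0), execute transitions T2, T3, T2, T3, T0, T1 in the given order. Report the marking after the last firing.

step 1: fire T2:  (p0=0, p1=2, p2=3, p3=0, p4=0) → (p0=0, p1=5, p2=4, p3=0, p4=3)
step 2: fire T3:  (p0=0, p1=5, p2=4, p3=0, p4=3) → (p0=0, p1=6, p2=3, p3=3, p4=3)
step 3: fire T2:  (p0=0, p1=6, p2=3, p3=3, p4=3) → (p0=0, p1=9, p2=4, p3=3, p4=6)
step 4: fire T3:  (p0=0, p1=9, p2=4, p3=3, p4=6) → (p0=0, p1=10, p2=3, p3=6, p4=6)
step 5: fire T0:  (p0=0, p1=10, p2=3, p3=6, p4=6) → (p0=3, p1=7, p2=5, p3=6, p4=6)
step 6: fire T1:  (p0=3, p1=7, p2=5, p3=6, p4=6) → (p0=3, p1=4, p2=5, p3=7, p4=3)

(p0=3, p1=4, p2=5, p3=7, p4=3)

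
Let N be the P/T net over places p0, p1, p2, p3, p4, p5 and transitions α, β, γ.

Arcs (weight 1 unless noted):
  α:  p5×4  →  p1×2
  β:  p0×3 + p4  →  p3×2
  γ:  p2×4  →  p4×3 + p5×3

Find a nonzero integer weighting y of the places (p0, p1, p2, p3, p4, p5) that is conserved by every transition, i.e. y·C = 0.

y = (p0:2, p1:0, p2:0, p3:3, p4:0, p5:0)

Incidence matrix C (rows=places, cols=transitions):
        α    β    γ
   p0   0   -3    0
   p1   2    0    0
   p2   0    0   -4
   p3   0    2    0
   p4   0   -1    3
   p5  -4    0    3

Candidate y = [2, 0, 0, 3, 0, 0]; check y·C column-wise:
  col α: 2·0 + 0·2 + 3·0 + 0·-4 = 0
  col β: 2·-3 + 3·2 + 0·-1 = 0
  col γ: 2·0 + 0·-4 + 3·0 + 0·3 + 0·3 = 0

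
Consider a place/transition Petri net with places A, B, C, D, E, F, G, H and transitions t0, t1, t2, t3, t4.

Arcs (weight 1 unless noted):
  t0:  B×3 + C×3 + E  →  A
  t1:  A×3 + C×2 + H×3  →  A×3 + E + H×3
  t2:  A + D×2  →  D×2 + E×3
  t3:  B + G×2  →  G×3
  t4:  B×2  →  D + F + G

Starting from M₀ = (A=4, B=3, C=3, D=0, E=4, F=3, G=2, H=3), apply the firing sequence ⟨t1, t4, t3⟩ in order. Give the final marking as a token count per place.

step 1: fire t1:  (A=4, B=3, C=3, D=0, E=4, F=3, G=2, H=3) → (A=4, B=3, C=1, D=0, E=5, F=3, G=2, H=3)
step 2: fire t4:  (A=4, B=3, C=1, D=0, E=5, F=3, G=2, H=3) → (A=4, B=1, C=1, D=1, E=5, F=4, G=3, H=3)
step 3: fire t3:  (A=4, B=1, C=1, D=1, E=5, F=4, G=3, H=3) → (A=4, B=0, C=1, D=1, E=5, F=4, G=4, H=3)

(A=4, B=0, C=1, D=1, E=5, F=4, G=4, H=3)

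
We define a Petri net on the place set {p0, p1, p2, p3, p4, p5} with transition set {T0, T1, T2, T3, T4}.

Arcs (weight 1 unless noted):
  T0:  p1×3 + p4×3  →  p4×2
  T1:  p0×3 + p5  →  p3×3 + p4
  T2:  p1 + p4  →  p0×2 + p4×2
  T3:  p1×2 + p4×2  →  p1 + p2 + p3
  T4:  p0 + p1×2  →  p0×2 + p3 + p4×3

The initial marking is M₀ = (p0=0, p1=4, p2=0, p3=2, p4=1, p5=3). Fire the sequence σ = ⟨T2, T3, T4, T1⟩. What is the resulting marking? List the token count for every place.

(p0=0, p1=0, p2=1, p3=7, p4=4, p5=2)

step 1: fire T2:  (p0=0, p1=4, p2=0, p3=2, p4=1, p5=3) → (p0=2, p1=3, p2=0, p3=2, p4=2, p5=3)
step 2: fire T3:  (p0=2, p1=3, p2=0, p3=2, p4=2, p5=3) → (p0=2, p1=2, p2=1, p3=3, p4=0, p5=3)
step 3: fire T4:  (p0=2, p1=2, p2=1, p3=3, p4=0, p5=3) → (p0=3, p1=0, p2=1, p3=4, p4=3, p5=3)
step 4: fire T1:  (p0=3, p1=0, p2=1, p3=4, p4=3, p5=3) → (p0=0, p1=0, p2=1, p3=7, p4=4, p5=2)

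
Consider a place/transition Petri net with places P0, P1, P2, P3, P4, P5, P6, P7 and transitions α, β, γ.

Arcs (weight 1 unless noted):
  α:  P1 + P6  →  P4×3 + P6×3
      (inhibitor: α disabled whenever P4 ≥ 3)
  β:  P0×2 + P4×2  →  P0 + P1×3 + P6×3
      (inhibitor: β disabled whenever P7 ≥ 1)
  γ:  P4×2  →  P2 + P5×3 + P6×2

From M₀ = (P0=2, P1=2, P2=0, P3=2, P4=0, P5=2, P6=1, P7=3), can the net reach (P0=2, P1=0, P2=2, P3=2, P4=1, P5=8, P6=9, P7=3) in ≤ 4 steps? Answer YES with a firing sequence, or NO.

depth 0: 1 marking
depth 1: 2 markings reached so far
depth 2: 3 markings reached so far
depth 3: 4 markings reached so far
depth 4: 5 markings reached so far
target is not among the 5 markings reachable within 4 steps

NO — not reachable within 4 firings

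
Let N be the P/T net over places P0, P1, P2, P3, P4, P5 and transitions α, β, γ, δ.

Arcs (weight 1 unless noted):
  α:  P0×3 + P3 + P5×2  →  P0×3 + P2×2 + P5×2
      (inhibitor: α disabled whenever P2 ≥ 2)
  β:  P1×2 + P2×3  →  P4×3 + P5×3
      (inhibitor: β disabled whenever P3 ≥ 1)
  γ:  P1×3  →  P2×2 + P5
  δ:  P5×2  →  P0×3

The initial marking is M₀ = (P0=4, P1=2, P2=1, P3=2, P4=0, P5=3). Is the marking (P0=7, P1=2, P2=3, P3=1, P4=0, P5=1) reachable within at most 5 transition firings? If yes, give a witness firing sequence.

YES — reachable via ⟨α, δ⟩ (2 firings)

step 1: fire α:  (P0=4, P1=2, P2=1, P3=2, P4=0, P5=3) → (P0=4, P1=2, P2=3, P3=1, P4=0, P5=3)
step 2: fire δ:  (P0=4, P1=2, P2=3, P3=1, P4=0, P5=3) → (P0=7, P1=2, P2=3, P3=1, P4=0, P5=1)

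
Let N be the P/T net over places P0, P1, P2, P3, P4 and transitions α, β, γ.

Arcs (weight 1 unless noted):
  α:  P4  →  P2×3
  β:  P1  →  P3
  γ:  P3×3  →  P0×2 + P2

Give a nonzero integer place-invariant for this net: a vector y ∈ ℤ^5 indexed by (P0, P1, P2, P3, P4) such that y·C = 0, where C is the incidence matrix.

y = (P0:3, P1:2, P2:0, P3:2, P4:0)

Incidence matrix C (rows=places, cols=transitions):
        α    β    γ
   P0   0    0    2
   P1   0   -1    0
   P2   3    0    1
   P3   0    1   -3
   P4  -1    0    0

Candidate y = [3, 2, 0, 2, 0]; check y·C column-wise:
  col α: 3·0 + 2·0 + 0·3 + 2·0 + 0·-1 = 0
  col β: 3·0 + 2·-1 + 2·1 = 0
  col γ: 3·2 + 2·0 + 0·1 + 2·-3 = 0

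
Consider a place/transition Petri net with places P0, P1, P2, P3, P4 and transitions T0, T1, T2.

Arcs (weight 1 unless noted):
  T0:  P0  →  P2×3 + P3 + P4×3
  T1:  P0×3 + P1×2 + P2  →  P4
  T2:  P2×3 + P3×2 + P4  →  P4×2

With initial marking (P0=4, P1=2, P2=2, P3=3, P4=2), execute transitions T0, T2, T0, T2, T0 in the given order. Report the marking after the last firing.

step 1: fire T0:  (P0=4, P1=2, P2=2, P3=3, P4=2) → (P0=3, P1=2, P2=5, P3=4, P4=5)
step 2: fire T2:  (P0=3, P1=2, P2=5, P3=4, P4=5) → (P0=3, P1=2, P2=2, P3=2, P4=6)
step 3: fire T0:  (P0=3, P1=2, P2=2, P3=2, P4=6) → (P0=2, P1=2, P2=5, P3=3, P4=9)
step 4: fire T2:  (P0=2, P1=2, P2=5, P3=3, P4=9) → (P0=2, P1=2, P2=2, P3=1, P4=10)
step 5: fire T0:  (P0=2, P1=2, P2=2, P3=1, P4=10) → (P0=1, P1=2, P2=5, P3=2, P4=13)

(P0=1, P1=2, P2=5, P3=2, P4=13)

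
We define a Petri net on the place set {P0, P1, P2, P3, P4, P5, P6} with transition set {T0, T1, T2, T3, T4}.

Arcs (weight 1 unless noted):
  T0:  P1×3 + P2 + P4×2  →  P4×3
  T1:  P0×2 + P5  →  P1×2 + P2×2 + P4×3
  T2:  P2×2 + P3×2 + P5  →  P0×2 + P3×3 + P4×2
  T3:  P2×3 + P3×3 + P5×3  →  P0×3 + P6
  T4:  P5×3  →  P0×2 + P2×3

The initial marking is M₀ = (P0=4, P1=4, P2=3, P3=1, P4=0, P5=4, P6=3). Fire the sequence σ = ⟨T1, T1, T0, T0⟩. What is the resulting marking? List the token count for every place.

(P0=0, P1=2, P2=5, P3=1, P4=8, P5=2, P6=3)

step 1: fire T1:  (P0=4, P1=4, P2=3, P3=1, P4=0, P5=4, P6=3) → (P0=2, P1=6, P2=5, P3=1, P4=3, P5=3, P6=3)
step 2: fire T1:  (P0=2, P1=6, P2=5, P3=1, P4=3, P5=3, P6=3) → (P0=0, P1=8, P2=7, P3=1, P4=6, P5=2, P6=3)
step 3: fire T0:  (P0=0, P1=8, P2=7, P3=1, P4=6, P5=2, P6=3) → (P0=0, P1=5, P2=6, P3=1, P4=7, P5=2, P6=3)
step 4: fire T0:  (P0=0, P1=5, P2=6, P3=1, P4=7, P5=2, P6=3) → (P0=0, P1=2, P2=5, P3=1, P4=8, P5=2, P6=3)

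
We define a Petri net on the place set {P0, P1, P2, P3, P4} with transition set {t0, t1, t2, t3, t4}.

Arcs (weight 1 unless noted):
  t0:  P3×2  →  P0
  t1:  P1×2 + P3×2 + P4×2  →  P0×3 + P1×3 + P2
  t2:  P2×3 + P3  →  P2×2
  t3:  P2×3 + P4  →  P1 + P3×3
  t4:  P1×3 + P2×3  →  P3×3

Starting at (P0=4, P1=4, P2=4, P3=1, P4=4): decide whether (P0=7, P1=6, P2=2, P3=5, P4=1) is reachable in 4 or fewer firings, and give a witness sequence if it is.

NO — not reachable within 4 firings

depth 0: 1 marking
depth 1: 4 markings reached so far
depth 2: 9 markings reached so far
depth 3: 15 markings reached so far
depth 4: 15 markings reached so far
(frontier empty at depth 4; search complete)
target is not among the 15 markings reachable within 4 steps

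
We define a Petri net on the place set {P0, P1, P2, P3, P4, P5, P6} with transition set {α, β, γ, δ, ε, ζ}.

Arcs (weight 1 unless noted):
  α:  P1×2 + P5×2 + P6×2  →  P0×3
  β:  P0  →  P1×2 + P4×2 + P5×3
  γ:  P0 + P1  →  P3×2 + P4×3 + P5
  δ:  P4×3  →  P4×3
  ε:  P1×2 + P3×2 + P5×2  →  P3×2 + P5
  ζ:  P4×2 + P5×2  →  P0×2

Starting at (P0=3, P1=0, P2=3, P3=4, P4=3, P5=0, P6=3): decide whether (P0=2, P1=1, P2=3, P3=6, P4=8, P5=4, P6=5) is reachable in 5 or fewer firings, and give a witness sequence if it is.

depth 0: 1 marking
depth 1: 2 markings reached so far
depth 2: 7 markings reached so far
depth 3: 15 markings reached so far
depth 4: 28 markings reached so far
depth 5: 48 markings reached so far
target is not among the 48 markings reachable within 5 steps

NO — not reachable within 5 firings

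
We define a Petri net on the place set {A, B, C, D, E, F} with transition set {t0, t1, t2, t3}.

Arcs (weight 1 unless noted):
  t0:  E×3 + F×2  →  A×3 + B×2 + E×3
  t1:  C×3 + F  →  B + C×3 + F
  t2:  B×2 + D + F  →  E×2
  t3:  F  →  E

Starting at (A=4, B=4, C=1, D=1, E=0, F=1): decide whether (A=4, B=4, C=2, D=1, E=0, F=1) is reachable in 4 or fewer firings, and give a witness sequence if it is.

depth 0: 1 marking
depth 1: 3 markings reached so far
depth 2: 3 markings reached so far
(frontier empty at depth 2; search complete)
target is not among the 3 markings reachable within 4 steps

NO — not reachable within 4 firings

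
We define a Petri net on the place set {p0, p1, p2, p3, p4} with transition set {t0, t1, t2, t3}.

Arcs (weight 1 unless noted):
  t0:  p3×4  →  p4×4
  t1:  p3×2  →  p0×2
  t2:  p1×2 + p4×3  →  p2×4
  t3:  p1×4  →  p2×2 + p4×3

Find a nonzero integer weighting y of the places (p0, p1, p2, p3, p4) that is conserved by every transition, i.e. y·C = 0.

Incidence matrix C (rows=places, cols=transitions):
       t0   t1   t2   t3
   p0   0    2    0    0
   p1   0    0   -2   -4
   p2   0    0    4    2
   p3  -4   -2    0    0
   p4   4    0   -3    3

Candidate y = [2, 3, 3, 2, 2]; check y·C column-wise:
  col t0: 2·0 + 3·0 + 3·0 + 2·-4 + 2·4 = 0
  col t1: 2·2 + 3·0 + 3·0 + 2·-2 + 2·0 = 0
  col t2: 2·0 + 3·-2 + 3·4 + 2·0 + 2·-3 = 0
  col t3: 2·0 + 3·-4 + 3·2 + 2·0 + 2·3 = 0

y = (p0:2, p1:3, p2:3, p3:2, p4:2)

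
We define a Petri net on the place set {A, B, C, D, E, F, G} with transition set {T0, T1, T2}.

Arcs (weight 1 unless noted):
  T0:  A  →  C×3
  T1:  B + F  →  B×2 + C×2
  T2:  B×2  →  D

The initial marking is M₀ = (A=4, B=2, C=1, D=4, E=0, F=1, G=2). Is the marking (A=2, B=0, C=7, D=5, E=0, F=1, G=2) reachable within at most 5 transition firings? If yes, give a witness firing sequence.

step 1: fire T0:  (A=4, B=2, C=1, D=4, E=0, F=1, G=2) → (A=3, B=2, C=4, D=4, E=0, F=1, G=2)
step 2: fire T0:  (A=3, B=2, C=4, D=4, E=0, F=1, G=2) → (A=2, B=2, C=7, D=4, E=0, F=1, G=2)
step 3: fire T2:  (A=2, B=2, C=7, D=4, E=0, F=1, G=2) → (A=2, B=0, C=7, D=5, E=0, F=1, G=2)

YES — reachable via ⟨T0, T0, T2⟩ (3 firings)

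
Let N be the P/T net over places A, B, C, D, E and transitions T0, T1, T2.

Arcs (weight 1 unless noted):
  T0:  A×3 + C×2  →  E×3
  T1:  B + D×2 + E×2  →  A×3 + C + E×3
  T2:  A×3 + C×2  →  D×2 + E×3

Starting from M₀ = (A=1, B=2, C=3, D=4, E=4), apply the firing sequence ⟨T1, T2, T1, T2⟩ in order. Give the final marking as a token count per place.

(A=1, B=0, C=1, D=4, E=12)

step 1: fire T1:  (A=1, B=2, C=3, D=4, E=4) → (A=4, B=1, C=4, D=2, E=5)
step 2: fire T2:  (A=4, B=1, C=4, D=2, E=5) → (A=1, B=1, C=2, D=4, E=8)
step 3: fire T1:  (A=1, B=1, C=2, D=4, E=8) → (A=4, B=0, C=3, D=2, E=9)
step 4: fire T2:  (A=4, B=0, C=3, D=2, E=9) → (A=1, B=0, C=1, D=4, E=12)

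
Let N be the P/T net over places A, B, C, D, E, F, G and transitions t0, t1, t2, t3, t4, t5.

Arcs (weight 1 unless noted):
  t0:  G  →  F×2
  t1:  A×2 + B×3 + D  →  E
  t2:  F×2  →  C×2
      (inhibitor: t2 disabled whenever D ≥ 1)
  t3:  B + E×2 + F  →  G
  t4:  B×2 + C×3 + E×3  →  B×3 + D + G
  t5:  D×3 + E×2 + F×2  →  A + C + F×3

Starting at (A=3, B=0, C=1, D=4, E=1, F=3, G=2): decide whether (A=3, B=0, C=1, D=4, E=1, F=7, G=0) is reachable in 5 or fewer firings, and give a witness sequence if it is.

YES — reachable via ⟨t0, t0⟩ (2 firings)

step 1: fire t0:  (A=3, B=0, C=1, D=4, E=1, F=3, G=2) → (A=3, B=0, C=1, D=4, E=1, F=5, G=1)
step 2: fire t0:  (A=3, B=0, C=1, D=4, E=1, F=5, G=1) → (A=3, B=0, C=1, D=4, E=1, F=7, G=0)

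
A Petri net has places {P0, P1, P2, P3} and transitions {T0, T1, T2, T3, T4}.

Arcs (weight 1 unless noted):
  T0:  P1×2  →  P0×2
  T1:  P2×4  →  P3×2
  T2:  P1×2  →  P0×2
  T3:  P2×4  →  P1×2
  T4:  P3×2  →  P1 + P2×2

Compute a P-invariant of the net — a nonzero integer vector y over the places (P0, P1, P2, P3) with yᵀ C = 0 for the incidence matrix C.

Incidence matrix C (rows=places, cols=transitions):
       T0   T1   T2   T3   T4
   P0   2    0    2    0    0
   P1  -2    0   -2    2    1
   P2   0   -4    0   -4    2
   P3   0    2    0    0   -2

Candidate y = [2, 2, 1, 2]; check y·C column-wise:
  col T0: 2·2 + 2·-2 + 1·0 + 2·0 = 0
  col T1: 2·0 + 2·0 + 1·-4 + 2·2 = 0
  col T2: 2·2 + 2·-2 + 1·0 + 2·0 = 0
  col T3: 2·0 + 2·2 + 1·-4 + 2·0 = 0
  col T4: 2·0 + 2·1 + 1·2 + 2·-2 = 0

y = (P0:2, P1:2, P2:1, P3:2)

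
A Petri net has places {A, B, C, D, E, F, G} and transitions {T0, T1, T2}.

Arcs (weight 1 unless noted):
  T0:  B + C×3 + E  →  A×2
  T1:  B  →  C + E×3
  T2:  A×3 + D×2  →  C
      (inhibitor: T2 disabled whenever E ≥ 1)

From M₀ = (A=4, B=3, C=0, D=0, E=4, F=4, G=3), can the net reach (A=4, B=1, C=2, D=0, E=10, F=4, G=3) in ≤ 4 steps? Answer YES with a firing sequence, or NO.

YES — reachable via ⟨T1, T1⟩ (2 firings)

step 1: fire T1:  (A=4, B=3, C=0, D=0, E=4, F=4, G=3) → (A=4, B=2, C=1, D=0, E=7, F=4, G=3)
step 2: fire T1:  (A=4, B=2, C=1, D=0, E=7, F=4, G=3) → (A=4, B=1, C=2, D=0, E=10, F=4, G=3)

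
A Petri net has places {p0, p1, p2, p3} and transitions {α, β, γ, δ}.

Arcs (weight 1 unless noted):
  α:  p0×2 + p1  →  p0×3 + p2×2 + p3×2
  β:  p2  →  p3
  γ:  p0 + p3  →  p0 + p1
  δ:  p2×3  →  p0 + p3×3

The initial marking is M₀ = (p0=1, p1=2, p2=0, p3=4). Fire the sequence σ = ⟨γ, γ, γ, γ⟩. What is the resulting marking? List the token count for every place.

(p0=1, p1=6, p2=0, p3=0)

step 1: fire γ:  (p0=1, p1=2, p2=0, p3=4) → (p0=1, p1=3, p2=0, p3=3)
step 2: fire γ:  (p0=1, p1=3, p2=0, p3=3) → (p0=1, p1=4, p2=0, p3=2)
step 3: fire γ:  (p0=1, p1=4, p2=0, p3=2) → (p0=1, p1=5, p2=0, p3=1)
step 4: fire γ:  (p0=1, p1=5, p2=0, p3=1) → (p0=1, p1=6, p2=0, p3=0)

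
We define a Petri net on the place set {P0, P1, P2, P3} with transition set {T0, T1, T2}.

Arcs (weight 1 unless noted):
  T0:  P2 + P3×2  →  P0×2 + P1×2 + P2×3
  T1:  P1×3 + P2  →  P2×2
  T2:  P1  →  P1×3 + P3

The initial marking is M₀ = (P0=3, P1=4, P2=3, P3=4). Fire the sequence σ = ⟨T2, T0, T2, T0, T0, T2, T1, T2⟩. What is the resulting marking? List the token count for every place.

step 1: fire T2:  (P0=3, P1=4, P2=3, P3=4) → (P0=3, P1=6, P2=3, P3=5)
step 2: fire T0:  (P0=3, P1=6, P2=3, P3=5) → (P0=5, P1=8, P2=5, P3=3)
step 3: fire T2:  (P0=5, P1=8, P2=5, P3=3) → (P0=5, P1=10, P2=5, P3=4)
step 4: fire T0:  (P0=5, P1=10, P2=5, P3=4) → (P0=7, P1=12, P2=7, P3=2)
step 5: fire T0:  (P0=7, P1=12, P2=7, P3=2) → (P0=9, P1=14, P2=9, P3=0)
step 6: fire T2:  (P0=9, P1=14, P2=9, P3=0) → (P0=9, P1=16, P2=9, P3=1)
step 7: fire T1:  (P0=9, P1=16, P2=9, P3=1) → (P0=9, P1=13, P2=10, P3=1)
step 8: fire T2:  (P0=9, P1=13, P2=10, P3=1) → (P0=9, P1=15, P2=10, P3=2)

(P0=9, P1=15, P2=10, P3=2)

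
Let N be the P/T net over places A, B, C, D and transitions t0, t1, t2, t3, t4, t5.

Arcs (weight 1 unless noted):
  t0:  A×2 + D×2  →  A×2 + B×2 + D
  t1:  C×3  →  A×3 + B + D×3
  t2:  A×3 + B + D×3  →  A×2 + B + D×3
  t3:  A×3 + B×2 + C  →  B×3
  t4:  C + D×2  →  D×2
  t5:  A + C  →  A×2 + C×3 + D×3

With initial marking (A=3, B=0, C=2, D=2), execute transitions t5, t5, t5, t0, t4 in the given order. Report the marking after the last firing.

step 1: fire t5:  (A=3, B=0, C=2, D=2) → (A=4, B=0, C=4, D=5)
step 2: fire t5:  (A=4, B=0, C=4, D=5) → (A=5, B=0, C=6, D=8)
step 3: fire t5:  (A=5, B=0, C=6, D=8) → (A=6, B=0, C=8, D=11)
step 4: fire t0:  (A=6, B=0, C=8, D=11) → (A=6, B=2, C=8, D=10)
step 5: fire t4:  (A=6, B=2, C=8, D=10) → (A=6, B=2, C=7, D=10)

(A=6, B=2, C=7, D=10)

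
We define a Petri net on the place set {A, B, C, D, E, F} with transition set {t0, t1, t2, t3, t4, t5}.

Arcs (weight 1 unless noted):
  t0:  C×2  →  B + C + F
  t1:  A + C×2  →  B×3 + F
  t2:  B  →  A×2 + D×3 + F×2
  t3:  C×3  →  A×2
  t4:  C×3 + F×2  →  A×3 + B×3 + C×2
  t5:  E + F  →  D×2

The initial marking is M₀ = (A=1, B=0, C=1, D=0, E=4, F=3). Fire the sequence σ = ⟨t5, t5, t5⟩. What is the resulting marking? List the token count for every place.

step 1: fire t5:  (A=1, B=0, C=1, D=0, E=4, F=3) → (A=1, B=0, C=1, D=2, E=3, F=2)
step 2: fire t5:  (A=1, B=0, C=1, D=2, E=3, F=2) → (A=1, B=0, C=1, D=4, E=2, F=1)
step 3: fire t5:  (A=1, B=0, C=1, D=4, E=2, F=1) → (A=1, B=0, C=1, D=6, E=1, F=0)

(A=1, B=0, C=1, D=6, E=1, F=0)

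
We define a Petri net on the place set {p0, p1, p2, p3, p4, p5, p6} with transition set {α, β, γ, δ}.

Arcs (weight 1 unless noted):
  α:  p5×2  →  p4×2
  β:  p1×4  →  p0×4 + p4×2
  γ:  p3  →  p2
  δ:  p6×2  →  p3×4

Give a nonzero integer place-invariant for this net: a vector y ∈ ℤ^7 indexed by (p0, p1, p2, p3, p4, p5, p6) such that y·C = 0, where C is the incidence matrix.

Incidence matrix C (rows=places, cols=transitions):
        α    β    γ    δ
   p0   0    4    0    0
   p1   0   -4    0    0
   p2   0    0    1    0
   p3   0    0   -1    4
   p4   2    2    0    0
   p5  -2    0    0    0
   p6   0    0    0   -2

Candidate y = [1, 1, 0, 0, 0, 0, 0]; check y·C column-wise:
  col α: 1·0 + 1·0 + 0·2 + 0·-2 = 0
  col β: 1·4 + 1·-4 + 0·2 = 0
  col γ: 1·0 + 1·0 + 0·1 + 0·-1 = 0
  col δ: 1·0 + 1·0 + 0·4 + 0·-2 = 0

y = (p0:1, p1:1, p2:0, p3:0, p4:0, p5:0, p6:0)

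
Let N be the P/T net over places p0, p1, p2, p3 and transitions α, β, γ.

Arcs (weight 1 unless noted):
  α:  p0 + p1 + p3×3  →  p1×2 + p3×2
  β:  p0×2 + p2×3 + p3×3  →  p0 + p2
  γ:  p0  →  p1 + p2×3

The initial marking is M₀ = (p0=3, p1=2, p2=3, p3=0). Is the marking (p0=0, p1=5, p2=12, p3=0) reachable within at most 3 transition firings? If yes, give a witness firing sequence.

step 1: fire γ:  (p0=3, p1=2, p2=3, p3=0) → (p0=2, p1=3, p2=6, p3=0)
step 2: fire γ:  (p0=2, p1=3, p2=6, p3=0) → (p0=1, p1=4, p2=9, p3=0)
step 3: fire γ:  (p0=1, p1=4, p2=9, p3=0) → (p0=0, p1=5, p2=12, p3=0)

YES — reachable via ⟨γ, γ, γ⟩ (3 firings)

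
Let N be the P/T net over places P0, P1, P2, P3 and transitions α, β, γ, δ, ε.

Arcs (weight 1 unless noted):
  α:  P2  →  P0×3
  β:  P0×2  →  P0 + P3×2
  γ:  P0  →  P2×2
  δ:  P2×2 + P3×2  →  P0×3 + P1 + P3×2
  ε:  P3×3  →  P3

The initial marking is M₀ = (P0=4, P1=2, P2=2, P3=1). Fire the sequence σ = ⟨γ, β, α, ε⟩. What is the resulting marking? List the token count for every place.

(P0=5, P1=2, P2=3, P3=1)

step 1: fire γ:  (P0=4, P1=2, P2=2, P3=1) → (P0=3, P1=2, P2=4, P3=1)
step 2: fire β:  (P0=3, P1=2, P2=4, P3=1) → (P0=2, P1=2, P2=4, P3=3)
step 3: fire α:  (P0=2, P1=2, P2=4, P3=3) → (P0=5, P1=2, P2=3, P3=3)
step 4: fire ε:  (P0=5, P1=2, P2=3, P3=3) → (P0=5, P1=2, P2=3, P3=1)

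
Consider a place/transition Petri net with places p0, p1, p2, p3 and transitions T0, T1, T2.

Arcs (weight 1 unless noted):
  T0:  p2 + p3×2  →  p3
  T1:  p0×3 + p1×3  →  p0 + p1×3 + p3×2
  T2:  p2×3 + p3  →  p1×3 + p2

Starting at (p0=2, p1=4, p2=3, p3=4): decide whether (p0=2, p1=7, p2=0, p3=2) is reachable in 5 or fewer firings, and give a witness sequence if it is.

YES — reachable via ⟨T2, T0⟩ (2 firings)

step 1: fire T2:  (p0=2, p1=4, p2=3, p3=4) → (p0=2, p1=7, p2=1, p3=3)
step 2: fire T0:  (p0=2, p1=7, p2=1, p3=3) → (p0=2, p1=7, p2=0, p3=2)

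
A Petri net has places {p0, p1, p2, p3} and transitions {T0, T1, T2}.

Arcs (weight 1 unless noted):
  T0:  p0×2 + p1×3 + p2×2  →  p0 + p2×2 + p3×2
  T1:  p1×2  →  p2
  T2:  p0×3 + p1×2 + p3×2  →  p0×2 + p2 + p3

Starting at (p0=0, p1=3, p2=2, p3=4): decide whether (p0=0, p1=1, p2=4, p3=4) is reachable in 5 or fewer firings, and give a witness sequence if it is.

NO — not reachable within 5 firings

depth 0: 1 marking
depth 1: 2 markings reached so far
depth 2: 2 markings reached so far
(frontier empty at depth 2; search complete)
target is not among the 2 markings reachable within 5 steps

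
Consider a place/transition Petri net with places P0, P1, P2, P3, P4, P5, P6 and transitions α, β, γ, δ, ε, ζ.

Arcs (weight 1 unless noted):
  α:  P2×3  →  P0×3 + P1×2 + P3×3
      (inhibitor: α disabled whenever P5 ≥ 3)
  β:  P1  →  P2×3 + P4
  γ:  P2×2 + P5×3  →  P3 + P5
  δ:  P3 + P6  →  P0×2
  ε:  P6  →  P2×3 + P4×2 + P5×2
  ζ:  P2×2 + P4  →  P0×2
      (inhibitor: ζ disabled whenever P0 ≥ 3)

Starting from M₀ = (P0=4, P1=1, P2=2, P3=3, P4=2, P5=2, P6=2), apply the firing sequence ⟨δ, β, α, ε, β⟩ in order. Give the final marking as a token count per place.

step 1: fire δ:  (P0=4, P1=1, P2=2, P3=3, P4=2, P5=2, P6=2) → (P0=6, P1=1, P2=2, P3=2, P4=2, P5=2, P6=1)
step 2: fire β:  (P0=6, P1=1, P2=2, P3=2, P4=2, P5=2, P6=1) → (P0=6, P1=0, P2=5, P3=2, P4=3, P5=2, P6=1)
step 3: fire α:  (P0=6, P1=0, P2=5, P3=2, P4=3, P5=2, P6=1) → (P0=9, P1=2, P2=2, P3=5, P4=3, P5=2, P6=1)
step 4: fire ε:  (P0=9, P1=2, P2=2, P3=5, P4=3, P5=2, P6=1) → (P0=9, P1=2, P2=5, P3=5, P4=5, P5=4, P6=0)
step 5: fire β:  (P0=9, P1=2, P2=5, P3=5, P4=5, P5=4, P6=0) → (P0=9, P1=1, P2=8, P3=5, P4=6, P5=4, P6=0)

(P0=9, P1=1, P2=8, P3=5, P4=6, P5=4, P6=0)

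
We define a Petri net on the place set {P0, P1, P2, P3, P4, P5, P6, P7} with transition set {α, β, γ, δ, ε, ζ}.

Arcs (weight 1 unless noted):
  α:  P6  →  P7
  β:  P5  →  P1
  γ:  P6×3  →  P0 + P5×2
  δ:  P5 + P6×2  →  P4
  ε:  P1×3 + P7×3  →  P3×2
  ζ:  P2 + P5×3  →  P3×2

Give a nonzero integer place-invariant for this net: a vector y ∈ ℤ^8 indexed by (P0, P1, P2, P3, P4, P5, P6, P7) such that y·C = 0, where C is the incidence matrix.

Incidence matrix C (rows=places, cols=transitions):
        α    β    γ    δ    ε    ζ
   P0   0    0    1    0    0    0
   P1   0    1    0    0   -3    0
   P2   0    0    0    0    0   -1
   P3   0    0    0    0    2    2
   P4   0    0    0    1    0    0
   P5   0   -1    2   -1    0   -3
   P6  -1    0   -3   -2    0    0
   P7   1    0    0    0   -3    0

Candidate y = [4, -2, 0, -3, -2, -2, 0, 0]; check y·C column-wise:
  col α: 4·0 + -2·0 + -3·0 + -2·0 + -2·0 + 0·-1 + 0·1 = 0
  col β: 4·0 + -2·1 + -3·0 + -2·0 + -2·-1 = 0
  col γ: 4·1 + -2·0 + -3·0 + -2·0 + -2·2 + 0·-3 = 0
  col δ: 4·0 + -2·0 + -3·0 + -2·1 + -2·-1 + 0·-2 = 0
  col ε: 4·0 + -2·-3 + -3·2 + -2·0 + -2·0 + 0·-3 = 0
  col ζ: 4·0 + -2·0 + 0·-1 + -3·2 + -2·0 + -2·-3 = 0

y = (P0:4, P1:-2, P2:0, P3:-3, P4:-2, P5:-2, P6:0, P7:0)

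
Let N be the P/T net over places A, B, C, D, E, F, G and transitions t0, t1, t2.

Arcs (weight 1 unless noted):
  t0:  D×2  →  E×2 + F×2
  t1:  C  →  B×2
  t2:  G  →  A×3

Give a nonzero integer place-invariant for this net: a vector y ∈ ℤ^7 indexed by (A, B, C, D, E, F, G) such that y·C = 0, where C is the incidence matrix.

y = (A:0, B:1, C:2, D:0, E:0, F:0, G:0)

Incidence matrix C (rows=places, cols=transitions):
       t0   t1   t2
    A   0    0    3
    B   0    2    0
    C   0   -1    0
    D  -2    0    0
    E   2    0    0
    F   2    0    0
    G   0    0   -1

Candidate y = [0, 1, 2, 0, 0, 0, 0]; check y·C column-wise:
  col t0: 1·0 + 2·0 + 0·-2 + 0·2 + 0·2 = 0
  col t1: 1·2 + 2·-1 = 0
  col t2: 0·3 + 1·0 + 2·0 + 0·-1 = 0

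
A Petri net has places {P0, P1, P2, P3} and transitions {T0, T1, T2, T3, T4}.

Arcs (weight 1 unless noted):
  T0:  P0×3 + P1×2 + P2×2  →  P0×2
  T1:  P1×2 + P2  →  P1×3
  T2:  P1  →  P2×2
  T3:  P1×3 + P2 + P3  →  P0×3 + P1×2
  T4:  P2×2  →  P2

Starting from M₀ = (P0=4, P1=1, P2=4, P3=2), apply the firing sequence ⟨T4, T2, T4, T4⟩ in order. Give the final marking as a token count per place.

(P0=4, P1=0, P2=3, P3=2)

step 1: fire T4:  (P0=4, P1=1, P2=4, P3=2) → (P0=4, P1=1, P2=3, P3=2)
step 2: fire T2:  (P0=4, P1=1, P2=3, P3=2) → (P0=4, P1=0, P2=5, P3=2)
step 3: fire T4:  (P0=4, P1=0, P2=5, P3=2) → (P0=4, P1=0, P2=4, P3=2)
step 4: fire T4:  (P0=4, P1=0, P2=4, P3=2) → (P0=4, P1=0, P2=3, P3=2)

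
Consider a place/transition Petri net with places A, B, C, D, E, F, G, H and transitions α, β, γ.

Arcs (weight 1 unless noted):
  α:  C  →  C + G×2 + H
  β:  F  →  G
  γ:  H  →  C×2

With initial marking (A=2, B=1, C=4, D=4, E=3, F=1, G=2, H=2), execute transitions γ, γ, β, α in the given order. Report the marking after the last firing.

(A=2, B=1, C=8, D=4, E=3, F=0, G=5, H=1)

step 1: fire γ:  (A=2, B=1, C=4, D=4, E=3, F=1, G=2, H=2) → (A=2, B=1, C=6, D=4, E=3, F=1, G=2, H=1)
step 2: fire γ:  (A=2, B=1, C=6, D=4, E=3, F=1, G=2, H=1) → (A=2, B=1, C=8, D=4, E=3, F=1, G=2, H=0)
step 3: fire β:  (A=2, B=1, C=8, D=4, E=3, F=1, G=2, H=0) → (A=2, B=1, C=8, D=4, E=3, F=0, G=3, H=0)
step 4: fire α:  (A=2, B=1, C=8, D=4, E=3, F=0, G=3, H=0) → (A=2, B=1, C=8, D=4, E=3, F=0, G=5, H=1)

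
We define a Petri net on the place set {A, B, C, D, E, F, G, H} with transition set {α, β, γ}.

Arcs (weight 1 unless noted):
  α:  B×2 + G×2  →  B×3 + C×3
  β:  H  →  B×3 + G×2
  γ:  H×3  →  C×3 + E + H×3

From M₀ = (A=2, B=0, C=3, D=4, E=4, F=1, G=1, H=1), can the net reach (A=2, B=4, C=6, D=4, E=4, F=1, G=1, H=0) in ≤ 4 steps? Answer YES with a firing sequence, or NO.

YES — reachable via ⟨β, α⟩ (2 firings)

step 1: fire β:  (A=2, B=0, C=3, D=4, E=4, F=1, G=1, H=1) → (A=2, B=3, C=3, D=4, E=4, F=1, G=3, H=0)
step 2: fire α:  (A=2, B=3, C=3, D=4, E=4, F=1, G=3, H=0) → (A=2, B=4, C=6, D=4, E=4, F=1, G=1, H=0)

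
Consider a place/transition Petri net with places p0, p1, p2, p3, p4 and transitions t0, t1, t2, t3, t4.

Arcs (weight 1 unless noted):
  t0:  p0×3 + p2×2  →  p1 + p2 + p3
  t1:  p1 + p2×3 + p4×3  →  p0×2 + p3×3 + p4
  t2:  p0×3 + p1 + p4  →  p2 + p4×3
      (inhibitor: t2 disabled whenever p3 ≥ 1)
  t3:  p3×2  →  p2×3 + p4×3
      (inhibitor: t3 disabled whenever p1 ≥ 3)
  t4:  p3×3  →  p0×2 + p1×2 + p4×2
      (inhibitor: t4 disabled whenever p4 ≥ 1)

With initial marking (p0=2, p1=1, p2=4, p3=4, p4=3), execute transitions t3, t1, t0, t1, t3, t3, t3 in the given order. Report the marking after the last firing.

(p0=3, p1=0, p2=9, p3=3, p4=11)

step 1: fire t3:  (p0=2, p1=1, p2=4, p3=4, p4=3) → (p0=2, p1=1, p2=7, p3=2, p4=6)
step 2: fire t1:  (p0=2, p1=1, p2=7, p3=2, p4=6) → (p0=4, p1=0, p2=4, p3=5, p4=4)
step 3: fire t0:  (p0=4, p1=0, p2=4, p3=5, p4=4) → (p0=1, p1=1, p2=3, p3=6, p4=4)
step 4: fire t1:  (p0=1, p1=1, p2=3, p3=6, p4=4) → (p0=3, p1=0, p2=0, p3=9, p4=2)
step 5: fire t3:  (p0=3, p1=0, p2=0, p3=9, p4=2) → (p0=3, p1=0, p2=3, p3=7, p4=5)
step 6: fire t3:  (p0=3, p1=0, p2=3, p3=7, p4=5) → (p0=3, p1=0, p2=6, p3=5, p4=8)
step 7: fire t3:  (p0=3, p1=0, p2=6, p3=5, p4=8) → (p0=3, p1=0, p2=9, p3=3, p4=11)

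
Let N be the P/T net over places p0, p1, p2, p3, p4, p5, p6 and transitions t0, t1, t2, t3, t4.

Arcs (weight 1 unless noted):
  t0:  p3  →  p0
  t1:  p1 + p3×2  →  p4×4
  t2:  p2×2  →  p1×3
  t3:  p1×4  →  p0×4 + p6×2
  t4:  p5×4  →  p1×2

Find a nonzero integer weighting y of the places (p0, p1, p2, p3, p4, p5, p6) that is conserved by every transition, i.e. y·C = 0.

y = (p0:4, p1:4, p2:6, p3:4, p4:3, p5:2, p6:0)

Incidence matrix C (rows=places, cols=transitions):
       t0   t1   t2   t3   t4
   p0   1    0    0    4    0
   p1   0   -1    3   -4    2
   p2   0    0   -2    0    0
   p3  -1   -2    0    0    0
   p4   0    4    0    0    0
   p5   0    0    0    0   -4
   p6   0    0    0    2    0

Candidate y = [4, 4, 6, 4, 3, 2, 0]; check y·C column-wise:
  col t0: 4·1 + 4·0 + 6·0 + 4·-1 + 3·0 + 2·0 = 0
  col t1: 4·0 + 4·-1 + 6·0 + 4·-2 + 3·4 + 2·0 = 0
  col t2: 4·0 + 4·3 + 6·-2 + 4·0 + 3·0 + 2·0 = 0
  col t3: 4·4 + 4·-4 + 6·0 + 4·0 + 3·0 + 2·0 + 0·2 = 0
  col t4: 4·0 + 4·2 + 6·0 + 4·0 + 3·0 + 2·-4 = 0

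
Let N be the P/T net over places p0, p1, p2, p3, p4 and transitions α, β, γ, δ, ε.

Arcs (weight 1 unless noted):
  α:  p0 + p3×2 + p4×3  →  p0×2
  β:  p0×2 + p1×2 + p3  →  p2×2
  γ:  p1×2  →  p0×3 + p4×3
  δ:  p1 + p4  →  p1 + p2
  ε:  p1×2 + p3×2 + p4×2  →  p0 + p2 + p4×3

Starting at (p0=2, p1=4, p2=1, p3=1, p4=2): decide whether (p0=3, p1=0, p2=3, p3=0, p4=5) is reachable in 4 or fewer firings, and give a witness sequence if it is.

YES — reachable via ⟨β, γ⟩ (2 firings)

step 1: fire β:  (p0=2, p1=4, p2=1, p3=1, p4=2) → (p0=0, p1=2, p2=3, p3=0, p4=2)
step 2: fire γ:  (p0=0, p1=2, p2=3, p3=0, p4=2) → (p0=3, p1=0, p2=3, p3=0, p4=5)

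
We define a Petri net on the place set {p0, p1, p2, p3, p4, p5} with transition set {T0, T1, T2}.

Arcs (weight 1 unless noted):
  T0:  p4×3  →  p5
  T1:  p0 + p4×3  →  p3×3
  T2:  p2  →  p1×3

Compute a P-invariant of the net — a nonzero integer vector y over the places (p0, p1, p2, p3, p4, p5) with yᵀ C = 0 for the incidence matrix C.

Incidence matrix C (rows=places, cols=transitions):
       T0   T1   T2
   p0   0   -1    0
   p1   0    0    3
   p2   0    0   -1
   p3   0    3    0
   p4  -3   -3    0
   p5   1    0    0

Candidate y = [0, 1, 3, 0, 0, 0]; check y·C column-wise:
  col T0: 1·0 + 3·0 + 0·-3 + 0·1 = 0
  col T1: 0·-1 + 1·0 + 3·0 + 0·3 + 0·-3 = 0
  col T2: 1·3 + 3·-1 = 0

y = (p0:0, p1:1, p2:3, p3:0, p4:0, p5:0)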